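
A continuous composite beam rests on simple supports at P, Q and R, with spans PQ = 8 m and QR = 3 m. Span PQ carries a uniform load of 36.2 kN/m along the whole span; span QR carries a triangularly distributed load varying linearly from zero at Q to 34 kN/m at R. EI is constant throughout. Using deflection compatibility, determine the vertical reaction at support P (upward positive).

R_P = 117.9 kN

Take M_Q as the redundant. Released structure: two simple spans PQ and QR with a hinge at Q.
End slopes at the hinge Q, treating each span as simply supported:
  span PQ: UDL 36.2: wL³/(24EI) = 772.3/EI
  span QR: triangular load, peak 34: 7w₀L³/(360EI) = 17.85/EI
  relative rotation θ_0 = (772.3 + 17.85)/EI = 790.1/EI
A unit hogging moment at Q produces rotation L₁/(3EI) + L₂/(3EI) = 3.667/EI.
Compatibility: M_Q·(L₁+L₂)/(3EI) = θ_0, giving M_Q = 215.5 kN·m (hogging).
Span PQ, ΣM about P with M_Q applied at Q: R_Q^{PQ}·8 = 1158 + 215.5, so R_Q^{PQ} = 171.7 kN and R_P = 289.6 − 171.7 = 117.9 kN.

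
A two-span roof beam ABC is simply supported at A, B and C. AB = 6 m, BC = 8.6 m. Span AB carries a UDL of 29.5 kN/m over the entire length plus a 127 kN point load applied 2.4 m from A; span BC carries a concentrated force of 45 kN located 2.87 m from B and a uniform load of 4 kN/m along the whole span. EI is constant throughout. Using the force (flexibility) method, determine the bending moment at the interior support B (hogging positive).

M_B = 171.2 kN·m

Take M_B as the redundant. Released structure: two simple spans AB and BC with a hinge at B.
Rotations at B on the released spans (each span's end-slope, ×1/EI):
  span AB: UDL 29.5: wL³/(24EI) = 265.5/EI
  span AB: point load 127 at a = 2.4: Pab(L + a)/(6LEI) = 256/EI
  span BC: point load 45 at a = 2.87: Pab(L + b)/(6LEI) = 205.5/EI
  span BC: UDL 4: wL³/(24EI) = 106/EI
  relative rotation θ_0 = (521.5 + 311.5)/EI = 833.1/EI
A unit hogging moment at B produces rotation L₁/(3EI) + L₂/(3EI) = 4.867/EI.
Compatibility: M_B·(L₁+L₂)/(3EI) = θ_0, giving M_B = 171.2 kN·m (hogging).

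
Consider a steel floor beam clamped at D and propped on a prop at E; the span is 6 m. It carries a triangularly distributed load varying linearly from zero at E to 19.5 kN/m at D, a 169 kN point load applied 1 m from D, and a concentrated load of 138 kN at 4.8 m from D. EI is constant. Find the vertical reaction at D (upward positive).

R_D = 250 kN

Release the roller at E. Primary structure: cantilever fixed at D.
Free-end deflection of the primary structure under the applied loading (downward +):
  triangular load, peak 19.5 at the fixed end: w₀L⁴/(30EI) = 842.4/EI
  point load 169 at a = 1: Pa²(3L − a)/(6EI) = 478.8/EI
  point load 138 at a = 4.8: Pa²(3L − a)/(6EI) = 6995/EI
  δ_0 = 8316/EI
Tip deflection under a unit load at E: L³/(3EI) = 72/EI.
Compatibility at E: δ_0 − R_E·δ_{EE} = 0, so R_E = 8316/72 = 115.5 kN.
Vertical equilibrium: R_D = ΣP − R_E = 365.5 − 115.5 = 250 kN.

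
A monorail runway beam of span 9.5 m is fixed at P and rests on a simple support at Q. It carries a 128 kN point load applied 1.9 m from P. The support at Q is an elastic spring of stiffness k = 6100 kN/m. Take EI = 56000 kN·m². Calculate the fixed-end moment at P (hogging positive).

Choose R_Q as the redundant. The primary structure is the cantilever fixed at P.
Free-end deflection of the primary structure under the applied loading (downward +):
  point load 128 at a = 1.9: Pa²(3L − a)/(6EI) = 2049/EI
Flexibility coefficient — unit upward force at Q: δ_{QQ} = L³/(3EI) = 285.8/EI.
With EI = 56000 kN·m²: δ_0 = 0.036581 m and δ_{QQ} = 0.005103 m/kN.
Compatibility — the spring shortens by R_Q/k under the reaction it provides: δ_0 − R_Q·δ_{QQ} = R_Q/k. With 1/k = 0.000164 m/kN, R_Q = δ_0 / (δ_{QQ} + 1/k) = 0.036581 / (0.005103 + 0.000164) = 6.945 kN.
Moment equilibrium about P: M_P = Σ(load moments about P) − R_Q·L = 243.2 − 6.945×9.5 = 177.2 kN·m.

M_P = 177.2 kN·m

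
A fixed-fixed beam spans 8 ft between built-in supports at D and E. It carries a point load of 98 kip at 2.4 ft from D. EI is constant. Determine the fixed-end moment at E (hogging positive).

Release both end moments; the primary structure is a simply-supported span DE with redundants M_D and M_E.
On the primary (simply-supported) span, the end slopes from the loading are:
  at D: point load 98 at a = 2.4: Pab(L + b)/(6LEI) = 373.2/EI
  at E: point load 98 at a = 2.4: Pab(L + a)/(6LEI) = 285.4/EI
  θ_D0 = 373.2/EI,  θ_E0 = 285.4/EI
Flexibility coefficients: a unit moment at one end gives L/(3EI) there and L/(6EI) at the far end, so f₁₁ = f₂₂ = 2.667/EI and f₁₂ = f₂₁ = 1.333/EI.
Compatibility — zero rotation at each built-in end:
  2.667 M_D + 1.333 M_E = 373.2
  1.333 M_D + 2.667 M_E = 285.4
Solving the pair gives M_D = 115.2 kip·ft and M_E = 49.39 kip·ft (hogging).

M_E = 49.39 kip·ft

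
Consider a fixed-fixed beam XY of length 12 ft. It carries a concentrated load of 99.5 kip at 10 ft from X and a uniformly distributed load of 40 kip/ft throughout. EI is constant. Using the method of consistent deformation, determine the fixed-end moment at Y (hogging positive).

Release both end moments; the primary structure is a simply-supported span XY with redundants M_X and M_Y.
On the primary (simply-supported) span, the end slopes from the loading are:
  at X: point load 99.5 at a = 10: Pab(L + b)/(6LEI) = 386.9/EI
  at Y: point load 99.5 at a = 10: Pab(L + a)/(6LEI) = 608.1/EI
  at X: UDL 40: wL³/(24EI) = 2880/EI
  at Y: UDL 40: wL³/(24EI) = 2880/EI
  θ_X0 = 3267/EI,  θ_Y0 = 3488/EI
Flexibility coefficients: a unit moment at one end gives L/(3EI) there and L/(6EI) at the far end, so f₁₁ = f₂₂ = 4/EI and f₁₂ = f₂₁ = 2/EI.
Compatibility — zero rotation at each built-in end:
  4 M_X + 2 M_Y = 3267
  2 M_X + 4 M_Y = 3488
Solving the pair gives M_X = 507.6 kip·ft and M_Y = 618.2 kip·ft (hogging).

M_Y = 618.2 kip·ft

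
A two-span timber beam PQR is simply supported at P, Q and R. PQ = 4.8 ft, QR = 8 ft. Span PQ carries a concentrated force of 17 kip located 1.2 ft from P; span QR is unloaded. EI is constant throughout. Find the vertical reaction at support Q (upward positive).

Take M_Q as the redundant. Released structure: two simple spans PQ and QR with a hinge at Q.
End slopes at the hinge Q, treating each span as simply supported:
  span PQ: point load 17 at a = 1.2: Pab(L + a)/(6LEI) = 15.3/EI
  relative rotation θ_0 = (15.3 + 0)/EI = 15.3/EI
A unit hogging moment at Q produces rotation L₁/(3EI) + L₂/(3EI) = 4.267/EI.
Compatibility: M_Q·(L₁+L₂)/(3EI) = θ_0, giving M_Q = 3.586 kip·ft (hogging).
Span PQ, ΣM about P with M_Q applied at Q: R_Q^{PQ}·4.8 = 20.4 + 3.586, so R_Q^{PQ} = 4.997 kip and R_P = 17 − 4.997 = 12 kip.
Span QR, ΣM about R: R_Q^{QR}·8 = 0 + 3.586, so R_Q^{QR} = 0.4482 kip and R_R = 0 − 0.4482 = -0.4482 kip.
R_Q = 4.997 + 0.4482 = 5.445 kip.

R_Q = 5.445 kip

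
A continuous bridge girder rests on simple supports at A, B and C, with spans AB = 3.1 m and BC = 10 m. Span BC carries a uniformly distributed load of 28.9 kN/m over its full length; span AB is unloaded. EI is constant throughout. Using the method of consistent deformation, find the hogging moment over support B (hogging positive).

M_B = 275.8 kN·m

Take M_B as the redundant. Released structure: two simple spans AB and BC with a hinge at B.
Rotations at B on the released spans (each span's end-slope, ×1/EI):
  span BC: UDL 28.9: wL³/(24EI) = 1204/EI
  relative rotation θ_0 = (0 + 1204)/EI = 1204/EI
A unit hogging moment at B produces rotation L₁/(3EI) + L₂/(3EI) = 4.367/EI.
Slope continuity at B: θ_0 = M_B·4.367/EI, so M_B = 1204/4.367 = 275.8 kN·m (hogging).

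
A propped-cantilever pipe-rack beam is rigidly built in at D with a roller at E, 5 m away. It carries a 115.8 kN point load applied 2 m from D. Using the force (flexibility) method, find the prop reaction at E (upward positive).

Choose R_E as the redundant. The primary structure is the cantilever fixed at D.
Free-end deflection of the primary structure under the applied loading (downward +):
  point load 115.8 at a = 2: Pa²(3L − a)/(6EI) = 1004/EI
Flexibility coefficient — unit upward force at E: δ_{EE} = L³/(3EI) = 41.67/EI.
The prop prevents deflection at E: R_E = δ_0/δ_{EE} = 1004/41.67 = 24.09 kN.

R_E = 24.09 kN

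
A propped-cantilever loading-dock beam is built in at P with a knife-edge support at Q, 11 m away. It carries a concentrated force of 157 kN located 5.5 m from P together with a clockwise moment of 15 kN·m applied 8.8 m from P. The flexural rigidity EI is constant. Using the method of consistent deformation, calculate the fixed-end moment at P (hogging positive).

Release the roller at Q. Primary structure: cantilever fixed at P.
Downward deflection at the released point Q due to the loads:
  point load 157 at a = 5.5: Pa²(3L − a)/(6EI) = 21767/EI
  clockwise couple 15 at a = 8.8: M₀a(2L − a)/(2EI) = 871.2/EI
  δ_0 = 22639/EI
Tip deflection under a unit load at Q: L³/(3EI) = 443.7/EI.
The prop prevents deflection at Q: R_Q = δ_0/δ_{QQ} = 22639/443.7 = 51.03 kN.
Moment equilibrium about P: M_P = Σ(load moments about P) − R_Q·L = 878.5 − 51.03×11 = 317.2 kN·m.

M_P = 317.2 kN·m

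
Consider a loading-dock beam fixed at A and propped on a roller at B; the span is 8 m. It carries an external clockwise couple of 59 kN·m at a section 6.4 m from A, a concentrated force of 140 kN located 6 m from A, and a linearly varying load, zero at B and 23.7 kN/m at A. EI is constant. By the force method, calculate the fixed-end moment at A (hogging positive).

Choose R_B as the redundant. The primary structure is the cantilever fixed at A.
Free-end deflection of the primary structure under the applied loading (downward +):
  clockwise couple 59 at a = 6.4: M₀a(2L − a)/(2EI) = 1812/EI
  point load 140 at a = 6: Pa²(3L − a)/(6EI) = 15120/EI
  triangular load, peak 23.7 at the fixed end: w₀L⁴/(30EI) = 3236/EI
  δ_0 = 20168/EI
Flexibility coefficient — unit upward force at B: δ_{BB} = L³/(3EI) = 170.7/EI.
The prop prevents deflection at B: R_B = δ_0/δ_{BB} = 20168/170.7 = 118.2 kN.
Moment equilibrium about A: M_A = Σ(load moments about A) − R_B·L = 1152 − 118.2×8 = 206.4 kN·m.

M_A = 206.4 kN·m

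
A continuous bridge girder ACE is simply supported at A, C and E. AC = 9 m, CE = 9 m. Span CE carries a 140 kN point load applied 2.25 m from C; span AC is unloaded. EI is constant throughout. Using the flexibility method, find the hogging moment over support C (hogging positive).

M_C = 103.4 kN·m

Take M_C as the redundant. Released structure: two simple spans AC and CE with a hinge at C.
Discontinuity in slope at C on the released structure — sum the simple-span end rotations:
  span CE: point load 140 at a = 2.25: Pab(L + b)/(6LEI) = 620.2/EI
  relative rotation θ_0 = (0 + 620.2)/EI = 620.2/EI
A unit hogging moment at C produces rotation L₁/(3EI) + L₂/(3EI) = 6/EI.
Compatibility: M_C·(L₁+L₂)/(3EI) = θ_0, giving M_C = 103.4 kN·m (hogging).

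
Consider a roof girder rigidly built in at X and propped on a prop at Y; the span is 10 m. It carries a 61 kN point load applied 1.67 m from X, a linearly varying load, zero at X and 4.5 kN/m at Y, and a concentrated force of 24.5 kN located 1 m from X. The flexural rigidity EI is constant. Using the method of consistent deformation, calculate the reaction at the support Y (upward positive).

Choose R_Y as the redundant. The primary structure is the cantilever fixed at X.
Deflection at Y on the released cantilever, summing each load's contribution:
  point load 61 at a = 1.67: Pa²(3L − a)/(6EI) = 803.3/EI
  triangular load, peak 4.5 at the free end: 11w₀L⁴/(120EI) = 4125/EI
  point load 24.5 at a = 1: Pa²(3L − a)/(6EI) = 118.4/EI
  δ_0 = 5047/EI
Tip deflection under a unit load at Y: L³/(3EI) = 333.3/EI.
The prop prevents deflection at Y: R_Y = δ_0/δ_{YY} = 5047/333.3 = 15.14 kN.

R_Y = 15.14 kN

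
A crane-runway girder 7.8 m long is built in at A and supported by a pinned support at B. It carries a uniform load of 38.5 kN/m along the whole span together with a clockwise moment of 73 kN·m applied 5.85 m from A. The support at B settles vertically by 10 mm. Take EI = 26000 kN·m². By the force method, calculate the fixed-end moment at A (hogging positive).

Release the roller at B. Primary structure: cantilever fixed at A.
Primary-structure tip deflection at B by superposition:
  UDL 38.5: wL⁴/(8EI) = 17813/EI
  clockwise couple 73 at a = 5.85: M₀a(2L − a)/(2EI) = 2082/EI
  δ_0 = 19895/EI
Flexibility coefficient — unit upward force at B: δ_{BB} = L³/(3EI) = 158.2/EI.
With EI = 26000 kN·m²: δ_0 = 0.76521 m and δ_{BB} = 0.006084 m/kN.
Compatibility — the beam at B must follow the support down by 0.01 m: δ_0 − R_B·δ_{BB} = 0.01, so R_B = (0.76521 − 0.01)/0.006084 = 124.1 kN.
Moment equilibrium about A: M_A = Σ(load moments about A) − R_B·L = 1244 − 124.1×7.8 = 276 kN·m.

M_A = 276 kN·m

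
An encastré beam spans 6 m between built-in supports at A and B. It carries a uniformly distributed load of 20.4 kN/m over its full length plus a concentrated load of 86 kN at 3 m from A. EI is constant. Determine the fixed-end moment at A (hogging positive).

Take the two fixed-end moments M_A, M_B as redundants; the released structure is the simple span AB.
End rotations of the released simple span under the applied load (×1/EI):
  at A: UDL 20.4: wL³/(24EI) = 183.6/EI
  at B: UDL 20.4: wL³/(24EI) = 183.6/EI
  at A: point load 86 at a = 3: Pab(L + b)/(6LEI) = 193.5/EI
  at B: point load 86 at a = 3: Pab(L + a)/(6LEI) = 193.5/EI
  θ_A0 = 377.1/EI,  θ_B0 = 377.1/EI
Flexibility coefficients: a unit moment at one end gives L/(3EI) there and L/(6EI) at the far end, so f₁₁ = f₂₂ = 2/EI and f₁₂ = f₂₁ = 1/EI.
Compatibility — zero rotation at each built-in end:
  2 M_A + 1 M_B = 377.1
  1 M_A + 2 M_B = 377.1
Solving the pair gives M_A = 125.7 kN·m and M_B = 125.7 kN·m (hogging).

M_A = 125.7 kN·m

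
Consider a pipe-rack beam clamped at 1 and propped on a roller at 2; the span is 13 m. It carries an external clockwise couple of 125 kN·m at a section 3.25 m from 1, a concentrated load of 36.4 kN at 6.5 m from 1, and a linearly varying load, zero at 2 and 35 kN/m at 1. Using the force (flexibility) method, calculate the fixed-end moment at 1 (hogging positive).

M_1 = 526 kN·m

Remove the prop at 2; the released (primary) structure is a cantilever built in at 1.
Deflection at 2 on the released cantilever, summing each load's contribution:
  clockwise couple 125 at a = 3.25: M₀a(2L − a)/(2EI) = 4621/EI
  point load 36.4 at a = 6.5: Pa²(3L − a)/(6EI) = 8330/EI
  triangular load, peak 35 at the fixed end: w₀L⁴/(30EI) = 33321/EI
  δ_0 = 46273/EI
Flexibility coefficient — unit upward force at 2: δ_{22} = L³/(3EI) = 732.3/EI.
Compatibility at 2: δ_0 − R_2·δ_{22} = 0, so R_2 = 46273/732.3 = 63.19 kN.
Moment equilibrium about 1: M_1 = Σ(load moments about 1) − R_2·L = 1347 − 63.19×13 = 526 kN·m.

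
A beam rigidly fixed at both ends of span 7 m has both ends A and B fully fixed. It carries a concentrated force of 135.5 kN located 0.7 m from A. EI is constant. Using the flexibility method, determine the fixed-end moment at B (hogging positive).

M_B = 8.537 kN·m

Release both end moments; the primary structure is a simply-supported span AB with redundants M_A and M_B.
On the primary (simply-supported) span, the end slopes from the loading are:
  at A: point load 135.5 at a = 0.7: Pab(L + b)/(6LEI) = 189.2/EI
  at B: point load 135.5 at a = 0.7: Pab(L + a)/(6LEI) = 109.6/EI
  θ_A0 = 189.2/EI,  θ_B0 = 109.6/EI
Flexibility coefficients: a unit moment at one end gives L/(3EI) there and L/(6EI) at the far end, so f₁₁ = f₂₂ = 2.333/EI and f₁₂ = f₂₁ = 1.167/EI.
Compatibility — zero rotation at each built-in end:
  2.333 M_A + 1.167 M_B = 189.2
  1.167 M_A + 2.333 M_B = 109.6
Solving the pair gives M_A = 76.83 kN·m and M_B = 8.537 kN·m (hogging).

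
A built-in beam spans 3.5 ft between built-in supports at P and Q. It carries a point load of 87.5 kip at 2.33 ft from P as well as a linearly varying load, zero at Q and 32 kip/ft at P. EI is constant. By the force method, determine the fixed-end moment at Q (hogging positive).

Take the two fixed-end moments M_P, M_Q as redundants; the released structure is the simple span PQ.
Simple-span end rotations at P and Q under the given loads:
  at P: point load 87.5 at a = 2.33: Pab(L + b)/(6LEI) = 53.05/EI
  at Q: point load 87.5 at a = 2.33: Pab(L + a)/(6LEI) = 66.22/EI
  at P: triangular load, peak 32: w₀L³/(45EI) = 30.49/EI
  at Q: triangular load, peak 32: 7w₀L³/(360EI) = 26.68/EI
  θ_P0 = 83.53/EI,  θ_Q0 = 92.9/EI
Flexibility coefficients: a unit moment at one end gives L/(3EI) there and L/(6EI) at the far end, so f₁₁ = f₂₂ = 1.167/EI and f₁₂ = f₂₁ = 0.5833/EI.
Compatibility — zero rotation at each built-in end:
  1.167 M_P + 0.5833 M_Q = 83.53
  0.5833 M_P + 1.167 M_Q = 92.9
Solving the pair gives M_P = 42.38 kip·ft and M_Q = 58.44 kip·ft (hogging).

M_Q = 58.44 kip·ft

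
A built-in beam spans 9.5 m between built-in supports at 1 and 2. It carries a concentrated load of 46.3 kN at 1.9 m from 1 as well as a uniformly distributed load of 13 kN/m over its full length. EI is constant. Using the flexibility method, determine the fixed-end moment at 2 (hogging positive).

Release both end moments; the primary structure is a simply-supported span 12 with redundants M_1 and M_2.
End rotations of the released simple span under the applied load (×1/EI):
  at 1: point load 46.3 at a = 1.9: Pab(L + b)/(6LEI) = 200.6/EI
  at 2: point load 46.3 at a = 1.9: Pab(L + a)/(6LEI) = 133.7/EI
  at 1: UDL 13: wL³/(24EI) = 464.4/EI
  at 2: UDL 13: wL³/(24EI) = 464.4/EI
  θ_10 = 665/EI,  θ_20 = 598.1/EI
Flexibility coefficients: a unit moment at one end gives L/(3EI) there and L/(6EI) at the far end, so f₁₁ = f₂₂ = 3.167/EI and f₁₂ = f₂₁ = 1.583/EI.
Compatibility — zero rotation at each built-in end:
  3.167 M_1 + 1.583 M_2 = 665
  1.583 M_1 + 3.167 M_2 = 598.1
Solving the pair gives M_1 = 154.1 kN·m and M_2 = 111.8 kN·m (hogging).

M_2 = 111.8 kN·m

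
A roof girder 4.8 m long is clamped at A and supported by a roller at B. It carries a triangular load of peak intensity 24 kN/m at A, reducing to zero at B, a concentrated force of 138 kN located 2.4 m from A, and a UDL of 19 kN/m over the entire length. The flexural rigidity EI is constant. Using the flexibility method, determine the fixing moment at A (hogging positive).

M_A = 215.8 kN·m

Take the reaction at B as the redundant and release it; the primary structure is a cantilever fixed at A.
Downward deflection at the released point B due to the loads:
  triangular load, peak 24 at the fixed end: w₀L⁴/(30EI) = 424.7/EI
  point load 138 at a = 2.4: Pa²(3L − a)/(6EI) = 1590/EI
  UDL 19: wL⁴/(8EI) = 1261/EI
  δ_0 = 3275/EI
Flexibility coefficient — unit upward force at B: δ_{BB} = L³/(3EI) = 36.86/EI.
Compatibility at B: δ_0 − R_B·δ_{BB} = 0, so R_B = 3275/36.86 = 88.84 kN.
Moment equilibrium about A: M_A = Σ(load moments about A) − R_B·L = 642.2 − 88.84×4.8 = 215.8 kN·m.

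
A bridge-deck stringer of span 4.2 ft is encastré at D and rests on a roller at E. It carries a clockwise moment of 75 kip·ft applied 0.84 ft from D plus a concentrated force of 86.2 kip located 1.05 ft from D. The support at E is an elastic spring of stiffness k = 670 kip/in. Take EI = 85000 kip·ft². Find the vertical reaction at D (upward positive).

R_D = 74.26 kip

Remove the prop at E; the released (primary) structure is a cantilever built in at D.
Deflection at E on the released cantilever, summing each load's contribution:
  clockwise couple 75 at a = 0.84: M₀a(2L − a)/(2EI) = 238.1/EI
  point load 86.2 at a = 1.05: Pa²(3L − a)/(6EI) = 182.9/EI
  δ_0 = 421.1/EI
Flexibility coefficient — unit upward force at E: δ_{EE} = L³/(3EI) = 24.7/EI.
With EI = 85000 kip·ft²: δ_0 = 0.004954 ft and δ_{EE} = 0.000291 ft/kip.
Compatibility — the spring shortens by R_E/k under the reaction it provides: δ_0 − R_E·δ_{EE} = R_E/k. With 1/k = 1/(670×12) ft/kip = 0.000124 ft/kip, R_E = δ_0 / (δ_{EE} + 1/k) = 0.004954 / (0.000291 + 0.000124) = 11.94 kip.
Vertical equilibrium: R_D = ΣP − R_E = 86.2 − 11.94 = 74.26 kip.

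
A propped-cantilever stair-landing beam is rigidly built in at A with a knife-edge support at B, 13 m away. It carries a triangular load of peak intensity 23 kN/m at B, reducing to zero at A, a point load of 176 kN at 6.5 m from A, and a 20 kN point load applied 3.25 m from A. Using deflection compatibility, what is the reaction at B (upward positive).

Choose R_B as the redundant. The primary structure is the cantilever fixed at A.
Downward deflection at the released point B due to the loads:
  triangular load, peak 23 at the free end: 11w₀L⁴/(120EI) = 60216/EI
  point load 176 at a = 6.5: Pa²(3L − a)/(6EI) = 40278/EI
  point load 20 at a = 3.25: Pa²(3L − a)/(6EI) = 1259/EI
  δ_0 = 101753/EI
Flexibility coefficient — unit upward force at B: δ_{BB} = L³/(3EI) = 732.3/EI.
Compatibility at B: δ_0 − R_B·δ_{BB} = 0, so R_B = 101753/732.3 = 138.9 kN.

R_B = 138.9 kN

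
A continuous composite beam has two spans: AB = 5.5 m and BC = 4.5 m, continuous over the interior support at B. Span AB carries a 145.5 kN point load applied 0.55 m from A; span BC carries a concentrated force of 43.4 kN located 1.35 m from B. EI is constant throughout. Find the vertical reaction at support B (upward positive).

R_B = 60.07 kN

Release continuity at B by inserting a hinge; the redundant is the internal moment M_B. The primary structure is two simply-supported spans AB and BC.
Discontinuity in slope at B on the released structure — sum the simple-span end rotations:
  span AB: point load 145.5 at a = 0.55: Pab(L + a)/(6LEI) = 72.62/EI
  span BC: point load 43.4 at a = 1.35: Pab(L + b)/(6LEI) = 52.29/EI
  relative rotation θ_0 = (72.62 + 52.29)/EI = 124.9/EI
A unit hogging moment at B produces rotation L₁/(3EI) + L₂/(3EI) = 3.333/EI.
Slope continuity at B: θ_0 = M_B·3.333/EI, so M_B = 124.9/3.333 = 37.47 kN·m (hogging).
Span AB, ΣM about A with M_B applied at B: R_B^{AB}·5.5 = 80.03 + 37.47, so R_B^{AB} = 21.36 kN and R_A = 145.5 − 21.36 = 124.1 kN.
Span BC, ΣM about C: R_B^{BC}·4.5 = 136.7 + 37.47, so R_B^{BC} = 38.71 kN and R_C = 43.4 − 38.71 = 4.692 kN.
R_B = 21.36 + 38.71 = 60.07 kN.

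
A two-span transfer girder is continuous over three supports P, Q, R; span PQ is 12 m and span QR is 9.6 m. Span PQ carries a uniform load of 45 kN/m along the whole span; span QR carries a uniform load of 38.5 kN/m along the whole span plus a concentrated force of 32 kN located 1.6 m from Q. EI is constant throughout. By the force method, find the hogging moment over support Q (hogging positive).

Release continuity at Q by inserting a hinge; the redundant is the internal moment M_Q. The primary structure is two simply-supported spans PQ and QR.
End slopes at the hinge Q, treating each span as simply supported:
  span PQ: UDL 45: wL³/(24EI) = 3240/EI
  span QR: UDL 38.5: wL³/(24EI) = 1419/EI
  span QR: point load 32 at a = 1.6: Pab(L + b)/(6LEI) = 125.2/EI
  relative rotation θ_0 = (3240 + 1544)/EI = 4784/EI
A unit hogging moment at Q produces rotation L₁/(3EI) + L₂/(3EI) = 7.2/EI.
Compatibility: M_Q·(L₁+L₂)/(3EI) = θ_0, giving M_Q = 664.5 kN·m (hogging).

M_Q = 664.5 kN·m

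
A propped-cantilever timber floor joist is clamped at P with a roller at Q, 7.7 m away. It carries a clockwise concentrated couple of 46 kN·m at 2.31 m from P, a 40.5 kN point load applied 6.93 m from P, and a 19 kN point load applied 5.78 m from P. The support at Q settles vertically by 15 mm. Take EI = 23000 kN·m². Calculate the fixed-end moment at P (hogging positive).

Remove the prop at Q; the released (primary) structure is a cantilever built in at P.
Deflection at Q on the released cantilever, summing each load's contribution:
  clockwise couple 46 at a = 2.31: M₀a(2L − a)/(2EI) = 695.5/EI
  point load 40.5 at a = 6.93: Pa²(3L − a)/(6EI) = 5242/EI
  point load 19 at a = 5.78: Pa²(3L − a)/(6EI) = 1832/EI
  δ_0 = 7770/EI
Tip deflection under a unit load at Q: L³/(3EI) = 152.2/EI.
With EI = 23000 kN·m²: δ_0 = 0.33781 m and δ_{QQ} = 0.006616 m/kN.
Compatibility — the beam at Q must follow the support down by 0.015 m: δ_0 − R_Q·δ_{QQ} = 0.015, so R_Q = (0.33781 − 0.015)/0.006616 = 48.79 kN.
Moment equilibrium about P: M_P = Σ(load moments about P) − R_Q·L = 436.5 − 48.79×7.7 = 60.81 kN·m.

M_P = 60.81 kN·m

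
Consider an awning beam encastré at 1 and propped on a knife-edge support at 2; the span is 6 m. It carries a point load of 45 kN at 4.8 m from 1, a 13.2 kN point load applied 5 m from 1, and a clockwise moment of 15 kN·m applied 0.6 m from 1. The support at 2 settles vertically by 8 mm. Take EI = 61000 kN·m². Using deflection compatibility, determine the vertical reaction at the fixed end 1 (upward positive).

R_1 = 22.65 kN

Take the reaction at 2 as the redundant and release it; the primary structure is a cantilever fixed at 1.
Free-end deflection of the primary structure under the applied loading (downward +):
  point load 45 at a = 4.8: Pa²(3L − a)/(6EI) = 2281/EI
  point load 13.2 at a = 5: Pa²(3L − a)/(6EI) = 715/EI
  clockwise couple 15 at a = 0.6: M₀a(2L − a)/(2EI) = 51.3/EI
  δ_0 = 3047/EI
Flexibility coefficient — unit upward force at 2: δ_{22} = L³/(3EI) = 72/EI.
With EI = 61000 kN·m²: δ_0 = 0.049955 m and δ_{22} = 0.00118 m/kN.
Compatibility — the beam at 2 must follow the support down by 0.008 m: δ_0 − R_2·δ_{22} = 0.008, so R_2 = (0.049955 − 0.008)/0.00118 = 35.55 kN.
Vertical equilibrium: R_1 = ΣP − R_2 = 58.2 − 35.55 = 22.65 kN.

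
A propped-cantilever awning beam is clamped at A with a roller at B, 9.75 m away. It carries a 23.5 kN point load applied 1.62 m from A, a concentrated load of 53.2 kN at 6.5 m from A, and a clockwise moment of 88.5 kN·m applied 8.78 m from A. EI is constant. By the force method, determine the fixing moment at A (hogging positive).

Take the reaction at B as the redundant and release it; the primary structure is a cantilever fixed at A.
Downward deflection at the released point B due to the loads:
  point load 23.5 at a = 1.62: Pa²(3L − a)/(6EI) = 284/EI
  point load 53.2 at a = 6.5: Pa²(3L − a)/(6EI) = 8523/EI
  clockwise couple 88.5 at a = 8.78: M₀a(2L − a)/(2EI) = 4165/EI
  δ_0 = 12971/EI
Flexibility coefficient — unit upward force at B: δ_{BB} = L³/(3EI) = 309/EI.
Compatibility at B: δ_0 − R_B·δ_{BB} = 0, so R_B = 12971/309 = 41.99 kN.
Moment equilibrium about A: M_A = Σ(load moments about A) − R_B·L = 472.4 − 41.99×9.75 = 63.02 kN·m.

M_A = 63.02 kN·m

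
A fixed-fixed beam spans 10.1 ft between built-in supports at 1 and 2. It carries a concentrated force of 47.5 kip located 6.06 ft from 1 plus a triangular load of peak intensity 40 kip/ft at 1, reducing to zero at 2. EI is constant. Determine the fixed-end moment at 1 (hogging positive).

M_1 = 250.1 kip·ft

Release both end moments; the primary structure is a simply-supported span 12 with redundants M_1 and M_2.
On the primary (simply-supported) span, the end slopes from the loading are:
  at 1: point load 47.5 at a = 6.06: Pab(L + b)/(6LEI) = 271.3/EI
  at 2: point load 47.5 at a = 6.06: Pab(L + a)/(6LEI) = 310.1/EI
  at 1: triangular load, peak 40: w₀L³/(45EI) = 915.8/EI
  at 2: triangular load, peak 40: 7w₀L³/(360EI) = 801.3/EI
  θ_10 = 1187/EI,  θ_20 = 1111/EI
Flexibility coefficients: a unit moment at one end gives L/(3EI) there and L/(6EI) at the far end, so f₁₁ = f₂₂ = 3.367/EI and f₁₂ = f₂₁ = 1.683/EI.
Compatibility — zero rotation at each built-in end:
  3.367 M_1 + 1.683 M_2 = 1187
  1.683 M_1 + 3.367 M_2 = 1111
Solving the pair gives M_1 = 250.1 kip·ft and M_2 = 205.1 kip·ft (hogging).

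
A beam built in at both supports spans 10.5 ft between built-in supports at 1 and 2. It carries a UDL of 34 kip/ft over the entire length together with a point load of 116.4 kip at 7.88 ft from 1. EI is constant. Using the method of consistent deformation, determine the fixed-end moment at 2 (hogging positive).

M_2 = 484.1 kip·ft

Take the two fixed-end moments M_1, M_2 as redundants; the released structure is the simple span 12.
On the primary (simply-supported) span, the end slopes from the loading are:
  at 1: UDL 34: wL³/(24EI) = 1640/EI
  at 2: UDL 34: wL³/(24EI) = 1640/EI
  at 1: point load 116.4 at a = 7.88: Pab(L + b)/(6LEI) = 500.5/EI
  at 2: point load 116.4 at a = 7.88: Pab(L + a)/(6LEI) = 701.1/EI
  θ_10 = 2140/EI,  θ_20 = 2341/EI
Flexibility coefficients: a unit moment at one end gives L/(3EI) there and L/(6EI) at the far end, so f₁₁ = f₂₂ = 3.5/EI and f₁₂ = f₂₁ = 1.75/EI.
Compatibility — zero rotation at each built-in end:
  3.5 M_1 + 1.75 M_2 = 2140
  1.75 M_1 + 3.5 M_2 = 2341
Solving the pair gives M_1 = 369.5 kip·ft and M_2 = 484.1 kip·ft (hogging).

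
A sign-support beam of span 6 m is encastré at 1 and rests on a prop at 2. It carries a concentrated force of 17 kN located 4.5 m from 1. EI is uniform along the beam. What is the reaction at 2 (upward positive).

R_2 = 10.76 kN

Release the roller at 2. Primary structure: cantilever fixed at 1.
Free-end deflection of the primary structure under the applied loading (downward +):
  point load 17 at a = 4.5: Pa²(3L − a)/(6EI) = 774.6/EI
Tip deflection under a unit load at 2: L³/(3EI) = 72/EI.
Compatibility at 2: δ_0 − R_2·δ_{22} = 0, so R_2 = 774.6/72 = 10.76 kN.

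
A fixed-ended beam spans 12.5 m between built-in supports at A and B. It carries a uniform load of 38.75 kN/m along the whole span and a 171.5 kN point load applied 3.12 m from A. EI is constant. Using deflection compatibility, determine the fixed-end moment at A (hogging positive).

Take the two fixed-end moments M_A, M_B as redundants; the released structure is the simple span AB.
Simple-span end rotations at A and B under the given loads:
  at A: UDL 38.75: wL³/(24EI) = 3153/EI
  at B: UDL 38.75: wL³/(24EI) = 3153/EI
  at A: point load 171.5 at a = 3.12: Pab(L + b)/(6LEI) = 1464/EI
  at B: point load 171.5 at a = 3.12: Pab(L + a)/(6LEI) = 1045/EI
  θ_A0 = 4618/EI,  θ_B0 = 4199/EI
Flexibility coefficients: a unit moment at one end gives L/(3EI) there and L/(6EI) at the far end, so f₁₁ = f₂₂ = 4.167/EI and f₁₂ = f₂₁ = 2.083/EI.
Compatibility — zero rotation at each built-in end:
  4.167 M_A + 2.083 M_B = 4618
  2.083 M_A + 4.167 M_B = 4199
Solving the pair gives M_A = 805.9 kN·m and M_B = 604.8 kN·m (hogging).

M_A = 805.9 kN·m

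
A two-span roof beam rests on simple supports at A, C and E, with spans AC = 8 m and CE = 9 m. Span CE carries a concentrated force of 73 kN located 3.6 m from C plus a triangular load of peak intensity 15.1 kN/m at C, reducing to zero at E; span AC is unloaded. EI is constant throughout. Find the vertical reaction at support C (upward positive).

Insert a hinge at C; M_C is the redundant, and each span becomes simply supported.
End slopes at the hinge C, treating each span as simply supported:
  span CE: point load 73 at a = 3.6: Pab(L + b)/(6LEI) = 378.4/EI
  span CE: triangular load, peak 15.1: w₀L³/(45EI) = 244.6/EI
  relative rotation θ_0 = (0 + 623.1)/EI = 623.1/EI
A unit hogging moment at C produces rotation L₁/(3EI) + L₂/(3EI) = 5.667/EI.
Compatibility: M_C·(L₁+L₂)/(3EI) = θ_0, giving M_C = 110 kN·m (hogging).
Span AC, ΣM about A with M_C applied at C: R_C^{AC}·8 = 0 + 110, so R_C^{AC} = 13.74 kN and R_A = 0 − 13.74 = -13.74 kN.
Span CE, ΣM about E: R_C^{CE}·9 = 801.9 + 110, so R_C^{CE} = 101.3 kN and R_E = 140.9 − 101.3 = 39.63 kN.
R_C = 13.74 + 101.3 = 115.1 kN.

R_C = 115.1 kN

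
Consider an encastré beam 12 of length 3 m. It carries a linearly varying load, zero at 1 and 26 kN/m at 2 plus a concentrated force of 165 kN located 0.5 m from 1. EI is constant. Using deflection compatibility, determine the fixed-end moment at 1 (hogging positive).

M_1 = 65.09 kN·m

Take the two fixed-end moments M_1, M_2 as redundants; the released structure is the simple span 12.
Simple-span end rotations at 1 and 2 under the given loads:
  at 1: triangular load, peak 26: 7w₀L³/(360EI) = 13.65/EI
  at 2: triangular load, peak 26: w₀L³/(45EI) = 15.6/EI
  at 1: point load 165 at a = 0.5: Pab(L + b)/(6LEI) = 63.02/EI
  at 2: point load 165 at a = 0.5: Pab(L + a)/(6LEI) = 40.1/EI
  θ_10 = 76.67/EI,  θ_20 = 55.7/EI
Flexibility coefficients: a unit moment at one end gives L/(3EI) there and L/(6EI) at the far end, so f₁₁ = f₂₂ = 1/EI and f₁₂ = f₂₁ = 0.5/EI.
Compatibility — zero rotation at each built-in end:
  1 M_1 + 0.5 M_2 = 76.67
  0.5 M_1 + 1 M_2 = 55.7
Solving the pair gives M_1 = 65.09 kN·m and M_2 = 23.16 kN·m (hogging).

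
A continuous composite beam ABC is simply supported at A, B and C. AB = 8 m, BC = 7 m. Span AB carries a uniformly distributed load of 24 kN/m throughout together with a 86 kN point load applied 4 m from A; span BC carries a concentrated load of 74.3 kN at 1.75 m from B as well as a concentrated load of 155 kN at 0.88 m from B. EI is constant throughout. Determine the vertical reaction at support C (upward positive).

R_C = 0.4645 kN

Take M_B as the redundant. Released structure: two simple spans AB and BC with a hinge at B.
End slopes at the hinge B, treating each span as simply supported:
  span AB: UDL 24: wL³/(24EI) = 512/EI
  span AB: point load 86 at a = 4: Pab(L + a)/(6LEI) = 344/EI
  span BC: point load 74.3 at a = 1.75: Pab(L + b)/(6LEI) = 199.1/EI
  span BC: point load 155 at a = 0.88: Pab(L + b)/(6LEI) = 260.8/EI
  relative rotation θ_0 = (856 + 459.9)/EI = 1316/EI
A unit hogging moment at B produces rotation L₁/(3EI) + L₂/(3EI) = 5/EI.
Compatibility: M_B·(L₁+L₂)/(3EI) = θ_0, giving M_B = 263.2 kN·m (hogging).
Span BC, ΣM about C: R_B^{BC}·7 = 1339 + 263.2, so R_B^{BC} = 228.8 kN and R_C = 229.3 − 228.8 = 0.4645 kN.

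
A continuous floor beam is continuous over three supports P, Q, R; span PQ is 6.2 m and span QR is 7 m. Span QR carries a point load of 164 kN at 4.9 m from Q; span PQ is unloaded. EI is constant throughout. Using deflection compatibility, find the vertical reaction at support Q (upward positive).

R_Q = 74.47 kN

Release continuity at Q by inserting a hinge; the redundant is the internal moment M_Q. The primary structure is two simply-supported spans PQ and QR.
Discontinuity in slope at Q on the released structure — sum the simple-span end rotations:
  span QR: point load 164 at a = 4.9: Pab(L + b)/(6LEI) = 365.6/EI
  relative rotation θ_0 = (0 + 365.6)/EI = 365.6/EI
A unit hogging moment at Q produces rotation L₁/(3EI) + L₂/(3EI) = 4.4/EI.
Slope continuity at Q: θ_0 = M_Q·4.4/EI, so M_Q = 365.6/4.4 = 83.1 kN·m (hogging).
Span PQ, ΣM about P with M_Q applied at Q: R_Q^{PQ}·6.2 = 0 + 83.1, so R_Q^{PQ} = 13.4 kN and R_P = 0 − 13.4 = -13.4 kN.
Span QR, ΣM about R: R_Q^{QR}·7 = 344.4 + 83.1, so R_Q^{QR} = 61.07 kN and R_R = 164 − 61.07 = 102.9 kN.
R_Q = 13.4 + 61.07 = 74.47 kN.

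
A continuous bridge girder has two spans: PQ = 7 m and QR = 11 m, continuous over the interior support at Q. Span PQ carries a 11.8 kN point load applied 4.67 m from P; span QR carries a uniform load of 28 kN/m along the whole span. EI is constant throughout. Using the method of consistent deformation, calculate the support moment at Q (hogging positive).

Release continuity at Q by inserting a hinge; the redundant is the internal moment M_Q. The primary structure is two simply-supported spans PQ and QR.
Discontinuity in slope at Q on the released structure — sum the simple-span end rotations:
  span PQ: point load 11.8 at a = 4.67: Pab(L + a)/(6LEI) = 35.68/EI
  span QR: UDL 28: wL³/(24EI) = 1553/EI
  relative rotation θ_0 = (35.68 + 1553)/EI = 1589/EI
A unit hogging moment at Q produces rotation L₁/(3EI) + L₂/(3EI) = 6/EI.
Slope continuity at Q: θ_0 = M_Q·6/EI, so M_Q = 1589/6 = 264.8 kN·m (hogging).

M_Q = 264.8 kN·m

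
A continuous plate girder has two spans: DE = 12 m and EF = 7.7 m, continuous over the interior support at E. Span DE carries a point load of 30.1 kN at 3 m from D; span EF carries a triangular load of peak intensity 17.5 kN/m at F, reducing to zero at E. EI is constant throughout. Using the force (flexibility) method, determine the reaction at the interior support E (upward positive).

R_E = 40.52 kN

Take M_E as the redundant. Released structure: two simple spans DE and EF with a hinge at E.
Discontinuity in slope at E on the released structure — sum the simple-span end rotations:
  span DE: point load 30.1 at a = 3: Pab(L + a)/(6LEI) = 169.3/EI
  span EF: triangular load, peak 17.5: 7w₀L³/(360EI) = 155.3/EI
  relative rotation θ_0 = (169.3 + 155.3)/EI = 324.7/EI
A unit hogging moment at E produces rotation L₁/(3EI) + L₂/(3EI) = 6.567/EI.
Slope continuity at E: θ_0 = M_E·6.567/EI, so M_E = 324.7/6.567 = 49.44 kN·m (hogging).
Span DE, ΣM about D with M_E applied at E: R_E^{DE}·12 = 90.3 + 49.44, so R_E^{DE} = 11.65 kN and R_D = 30.1 − 11.65 = 18.45 kN.
Span EF, ΣM about F: R_E^{EF}·7.7 = 172.9 + 49.44, so R_E^{EF} = 28.88 kN and R_F = 67.38 − 28.88 = 38.5 kN.
R_E = 11.65 + 28.88 = 40.52 kN.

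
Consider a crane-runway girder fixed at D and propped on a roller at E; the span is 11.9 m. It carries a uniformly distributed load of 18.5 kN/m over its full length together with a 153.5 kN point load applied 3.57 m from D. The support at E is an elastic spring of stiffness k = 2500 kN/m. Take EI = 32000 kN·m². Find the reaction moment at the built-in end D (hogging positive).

Release the roller at E. Primary structure: cantilever fixed at D.
Downward deflection at the released point E due to the loads:
  UDL 18.5: wL⁴/(8EI) = 46373/EI
  point load 153.5 at a = 3.57: Pa²(3L − a)/(6EI) = 10476/EI
  δ_0 = 56850/EI
Tip deflection under a unit load at E: L³/(3EI) = 561.7/EI.
With EI = 32000 kN·m²: δ_0 = 1.7766 m and δ_{EE} = 0.017554 m/kN.
Compatibility — the spring shortens by R_E/k under the reaction it provides: δ_0 − R_E·δ_{EE} = R_E/k. With 1/k = 0.0004 m/kN, R_E = δ_0 / (δ_{EE} + 1/k) = 1.7766 / (0.017554 + 0.0004) = 98.95 kN.
Moment equilibrium about D: M_D = Σ(load moments about D) − R_E·L = 1858 − 98.95×11.9 = 680.4 kN·m.

M_D = 680.4 kN·m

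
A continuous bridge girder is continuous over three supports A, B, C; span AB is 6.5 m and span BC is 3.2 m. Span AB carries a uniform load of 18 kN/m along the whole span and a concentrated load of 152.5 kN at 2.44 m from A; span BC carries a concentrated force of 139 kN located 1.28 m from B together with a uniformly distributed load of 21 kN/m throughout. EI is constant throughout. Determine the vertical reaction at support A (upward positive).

Take M_B as the redundant. Released structure: two simple spans AB and BC with a hinge at B.
Discontinuity in slope at B on the released structure — sum the simple-span end rotations:
  span AB: UDL 18: wL³/(24EI) = 206/EI
  span AB: point load 152.5 at a = 2.44: Pab(L + a)/(6LEI) = 346.3/EI
  span BC: point load 139 at a = 1.28: Pab(L + b)/(6LEI) = 91.1/EI
  span BC: UDL 21: wL³/(24EI) = 28.67/EI
  relative rotation θ_0 = (552.3 + 119.8)/EI = 672/EI
A unit hogging moment at B produces rotation L₁/(3EI) + L₂/(3EI) = 3.233/EI.
Compatibility: M_B·(L₁+L₂)/(3EI) = θ_0, giving M_B = 207.8 kN·m (hogging).
Span AB, ΣM about A with M_B applied at B: R_B^{AB}·6.5 = 752.4 + 207.8, so R_B^{AB} = 147.7 kN and R_A = 269.5 − 147.7 = 121.8 kN.

R_A = 121.8 kN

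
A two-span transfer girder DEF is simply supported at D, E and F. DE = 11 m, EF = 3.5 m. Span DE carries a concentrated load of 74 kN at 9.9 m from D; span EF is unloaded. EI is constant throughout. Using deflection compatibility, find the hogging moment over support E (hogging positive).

M_E = 52.8 kN·m

Release continuity at E by inserting a hinge; the redundant is the internal moment M_E. The primary structure is two simply-supported spans DE and EF.
Discontinuity in slope at E on the released structure — sum the simple-span end rotations:
  span DE: point load 74 at a = 9.9: Pab(L + a)/(6LEI) = 255.2/EI
  relative rotation θ_0 = (255.2 + 0)/EI = 255.2/EI
A unit hogging moment at E produces rotation L₁/(3EI) + L₂/(3EI) = 4.833/EI.
Compatibility: M_E·(L₁+L₂)/(3EI) = θ_0, giving M_E = 52.8 kN·m (hogging).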